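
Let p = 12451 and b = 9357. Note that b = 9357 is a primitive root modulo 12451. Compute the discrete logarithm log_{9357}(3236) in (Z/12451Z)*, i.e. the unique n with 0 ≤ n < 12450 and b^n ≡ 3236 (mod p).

Baby-step giant-step with m = ceil(sqrt(12450)) = 112.
Baby table (9357^j mod 12451 for j=0..111):
  0:1  1:9357  2:10468  3:9510  4:10224  5:4935  6:8487  7:381
  8:4031  9:3988  10:69  11:10632  12:134  13:8738  14:8200  15:4338
  16:406  17:1387  18:4217  19:1250  20:4761  21:11450  22:9246  23:5274
  24:5505  25:498  26:3112  27:8546  28:4600  29:11544  30:4783  31:5637
  32:2973  33:2827  34:6315  35:9460  36:3061  37:4477  38:6125  39:12123
  40:6301  41:2972  42:5921  43:8298  44:12401  45:5288  46:11993  47:10089
  48:11742  49:2270  50:11435  51:5852  52:10117  53:12267  54:9001  55:3793
  56:5751  57:11336  58:883  59:7218  60:4602  61:5356  62:817  63:12206
  64:10970  65:246  66:10838  67:10222  68:11123  69:2  70:6263  71:8485
  72:6569  73:7997  74:9870  75:4523  76:762  77:8062  78:7976  79:138
  80:8813  81:268  82:5025  83:3949  84:8676  85:812  86:2774  87:8434
  88:2500  89:9522  90:10449  91:6041  92:10548  93:11010  94:996  95:6224
  96:4641  97:9200  98:10637  99:9566  100:11274  101:5946  102:5654  103:179
  104:6469  105:6122  106:8954  107:12250  108:11795  109:151  110:5944  111:11842
Giant step factor: 9357^(-112) ≡ 778 (mod 12451).
Scan 3236·778^i mod 12451 for i = 0, 1, …:
  i=0: 3236   i=1: 2506   i=2: 7312   i=3: 11080
  i=4: 4148   i=5: 2335   i=6: 11235   i=7: 228
  i=8: 3070   i=9: 10319     …   i=15: 5957
  i=16: 2774
Match at i=16, j=86: n = 16·112 + 86 = 1878.

1878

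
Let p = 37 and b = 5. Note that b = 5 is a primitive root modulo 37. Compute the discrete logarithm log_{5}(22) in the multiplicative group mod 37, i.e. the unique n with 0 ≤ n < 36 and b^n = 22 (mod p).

17

Successive powers of 5 modulo 37:
  5^0=1  5^1=5  5^2=25  5^3=14  5^4=33  5^5=17
  5^6=11  5^7=18  5^8=16  5^9=6  5^10=30  5^11=2
  5^12=10  5^13=13  5^14=28  5^15=29  5^16=34  5^17=22
So 5^17 ≡ 22 (mod 37), giving n = 17.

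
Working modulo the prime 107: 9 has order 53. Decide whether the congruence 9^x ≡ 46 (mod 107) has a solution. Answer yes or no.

46 ∈ ⟨9⟩ iff 46^53 ≡ 1 (mod 107), since |⟨9⟩| = 53.
46^53 mod 107 = 106.
Since 106 ≠ 1, 46 does not lie in the subgroup.

no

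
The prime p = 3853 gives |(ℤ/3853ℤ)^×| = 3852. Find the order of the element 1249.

3852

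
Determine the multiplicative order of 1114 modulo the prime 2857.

2856

The order of 1114 must divide p − 1 = 2856 = 2^3 · 3 · 7 · 17.
Divisors: 1, 2, 3, 4, 6, 7, 8, 12, 14, 17, 21, 24, 28, 34, 42, 51, 56, 68, 84, 102, 119, 136, 168, 204, 238, 357, 408, 476, 714, 952, 1428, 2856.
Check each in increasing order: 1114^1 ≡ 1114;  1114^2 ≡ 1058;  1114^3 ≡ 1528;  1114^4 ≡ 2277;  1114^6 ≡ 615;  1114^7 ≡ 2287;  1114^8 ≡ 2131;  1114^12 ≡ 1101;  1114^14 ≡ 2059;  1114^17 ≡ 595;  1114^21 ≡ 597;  1114^24 ≡ 833;  1114^28 ≡ 2550;  1114^34 ≡ 2614;  1114^42 ≡ 2141;  1114^51 ≡ 1122;  1114^56 ≡ 2825;  1114^68 ≡ 1909;  1114^84 ≡ 1253;  1114^102 ≡ 1804;  1114^119 ≡ 2005;  1114^136 ≡ 1606;  1114^168 ≡ 1516;  1114^204 ≡ 293;  1114^238 ≡ 226;  1114^357 ≡ 1724;  1114^408 ≡ 139;  1114^476 ≡ 2507;  1114^714 ≡ 896;  1114^952 ≡ 2506;  1114^1428 ≡ 2856;  1114^2856 ≡ 1.
Smallest exponent giving 1 is 2856.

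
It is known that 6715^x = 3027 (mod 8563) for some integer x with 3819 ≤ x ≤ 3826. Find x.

Compute 6715^3819 mod 8563 = 3936, then multiply by 6715 repeatedly:
  6715^3819=3936  6715^3820=4822  6715^3821=3027
Found 3027 at exponent 3821.

3821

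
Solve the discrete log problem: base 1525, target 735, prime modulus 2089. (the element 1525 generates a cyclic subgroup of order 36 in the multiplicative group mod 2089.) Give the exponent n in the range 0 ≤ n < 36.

Successive powers of 1525 modulo 2089:
  1525^0=1  1525^1=1525  1525^2=568  1525^3=1354  1525^4=918  1525^5=320
  1525^6=1263  1525^7=17  1525^8=857  1525^9=1300  1525^10=39  1525^11=983
  1525^12=1262  1525^13=581  1525^14=289  1525^15=2035  1525^16=1210  1525^17=663
  1525^18=2088  1525^19=564  1525^20=1521  1525^21=735
So 1525^21 ≡ 735 (mod 2089), giving n = 21.

21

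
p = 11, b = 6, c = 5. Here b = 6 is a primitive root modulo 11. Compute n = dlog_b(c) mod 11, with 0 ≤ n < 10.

6

Successive powers of 6 modulo 11:
  6^0=1  6^1=6  6^2=3  6^3=7  6^4=9  6^5=10
  6^6=5
So 6^6 ≡ 5 (mod 11), giving n = 6.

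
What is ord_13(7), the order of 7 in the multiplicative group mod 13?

The order of 7 must divide p − 1 = 12 = 2^2 · 3.
Divisors: 1, 2, 3, 4, 6, 12.
Check each in increasing order: 7^1 ≡ 7;  7^2 ≡ 10;  7^3 ≡ 5;  7^4 ≡ 9;  7^6 ≡ 12;  7^12 ≡ 1.
Smallest exponent giving 1 is 12.

12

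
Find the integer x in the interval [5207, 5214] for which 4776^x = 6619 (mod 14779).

5208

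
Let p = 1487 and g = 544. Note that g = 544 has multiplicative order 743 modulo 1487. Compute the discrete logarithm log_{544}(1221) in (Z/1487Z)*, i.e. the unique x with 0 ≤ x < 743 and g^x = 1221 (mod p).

59

Baby-step giant-step with m = ceil(sqrt(743)) = 28.
Baby table (544^j mod 1487 for j=0..27):
  0:1  1:544  2:23  3:616  4:529  5:785  6:271  7:211
  8:285  9:392  10:607  11:94  12:578  13:675  14:1398  15:655
  16:927  17:195  18:503  19:24  20:1160  21:552  22:1401  23:800
  24:996  25:556  26:603  27:892
Giant step factor: 544^(-28) ≡ 205 (mod 1487).
Scan 1221·205^i mod 1487 for i = 0, 1, …:
  i=0: 1221   i=1: 489   i=2: 616
Match at i=2, j=3: x = 2·28 + 3 = 59.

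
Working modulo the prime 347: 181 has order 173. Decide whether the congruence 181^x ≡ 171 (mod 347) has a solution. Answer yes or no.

no

171 ∈ ⟨181⟩ iff 171^173 ≡ 1 (mod 347), since |⟨181⟩| = 173.
171^173 mod 347 = 346.
Since 346 ≠ 1, 171 does not lie in the subgroup.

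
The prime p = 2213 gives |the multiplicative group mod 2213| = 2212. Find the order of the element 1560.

The order of 1560 must divide p − 1 = 2212 = 2^2 · 7 · 79.
Divisors: 1, 2, 4, 7, 14, 28, 79, 158, 316, 553, 1106, 2212.
Check each in increasing order: 1560^1 ≡ 1560;  1560^2 ≡ 1513;  1560^4 ≡ 927;  1560^7 ≡ 1951;  1560^14 ≡ 41;  1560^28 ≡ 1681;  1560^79 ≡ 1240;  1560^158 ≡ 1778;  1560^316 ≡ 1120;  1560^553 ≡ 1083;  1560^1106 ≡ 2212;  1560^2212 ≡ 1.
Smallest exponent giving 1 is 2212.

2212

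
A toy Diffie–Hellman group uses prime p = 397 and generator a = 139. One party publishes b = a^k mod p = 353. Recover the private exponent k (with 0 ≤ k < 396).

4

Successive powers of 139 modulo 397:
  139^0=1  139^1=139  139^2=265  139^3=311  139^4=353
So 139^4 ≡ 353 (mod 397), giving k = 4.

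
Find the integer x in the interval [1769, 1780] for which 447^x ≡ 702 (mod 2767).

Compute 447^1769 mod 2767 = 2337, then multiply by 447 repeatedly:
  447^1769=2337  447^1770=1480  447^1771=247  447^1772=2496  447^1773=611
  447^1774=1951  447^1775=492  447^1776=1331  447^1777=52  447^1778=1108
  447^1779=2750  447^1780=702
Found 702 at exponent 1780.

1780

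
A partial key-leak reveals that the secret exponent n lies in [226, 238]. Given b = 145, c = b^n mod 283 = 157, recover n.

Compute 145^226 mod 283 = 165, then multiply by 145 repeatedly:
  145^226=165  145^227=153  145^228=111  145^229=247  145^230=157
Found 157 at exponent 230.

230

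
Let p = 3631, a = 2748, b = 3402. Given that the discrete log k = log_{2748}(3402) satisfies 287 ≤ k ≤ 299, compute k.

289

Compute 2748^287 mod 3631 = 1626, then multiply by 2748 repeatedly:
  2748^287=1626  2748^288=2118  2748^289=3402
Found 3402 at exponent 289.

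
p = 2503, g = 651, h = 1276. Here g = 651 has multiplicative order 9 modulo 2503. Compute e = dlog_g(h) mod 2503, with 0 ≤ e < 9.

3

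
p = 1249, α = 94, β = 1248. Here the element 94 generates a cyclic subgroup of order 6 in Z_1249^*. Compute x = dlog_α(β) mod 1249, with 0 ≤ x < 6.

3

Successive powers of 94 modulo 1249:
  94^0=1  94^1=94  94^2=93  94^3=1248
So 94^3 ≡ 1248 (mod 1249), giving x = 3.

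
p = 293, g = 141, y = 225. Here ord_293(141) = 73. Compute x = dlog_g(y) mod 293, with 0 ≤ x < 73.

Baby-step giant-step with m = ceil(sqrt(73)) = 9.
Baby table (141^j mod 293 for j=0..8):
  0:1  1:141  2:250  3:90  4:91  5:232  6:189  7:279
  8:77
Giant step factor: 141^(-9) ≡ 55 (mod 293).
Scan 225·55^i mod 293 for i = 0, 1, …:
  i=0: 225   i=1: 69   i=2: 279
Match at i=2, j=7: x = 2·9 + 7 = 25.

25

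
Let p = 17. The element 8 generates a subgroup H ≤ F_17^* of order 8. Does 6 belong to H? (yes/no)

⟨8⟩ has order 8; its elements mod 17 are {1, 2, 4, 8, 9, 13, 15, 16}.
6 is not in this set.

no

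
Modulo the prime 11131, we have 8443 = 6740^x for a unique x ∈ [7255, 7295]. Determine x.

7272

Compute 6740^7255 mod 11131 = 7838, then multiply by 6740 repeatedly:
  6740^7255=7838  6740^7256=394  6740^7257=6382  6740^7258=4496  6740^7259=4458
  6740^7260=4351  6740^7261=6686  6740^7262=5352  6740^7263=8040  6740^7264=3892
  6740^7265=7444  6740^7266=5143  6740^7267=1886  6740^7268=38  6740^7269=107
  6740^7270=8796  6740^7271=1334  6740^7272=8443
Found 8443 at exponent 7272.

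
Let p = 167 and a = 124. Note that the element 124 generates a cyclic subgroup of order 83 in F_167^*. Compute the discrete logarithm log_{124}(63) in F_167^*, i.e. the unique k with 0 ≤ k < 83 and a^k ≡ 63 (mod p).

Baby-step giant-step with m = ceil(sqrt(83)) = 10.
Baby table (124^j mod 167 for j=0..9):
  0:1  1:124  2:12  3:152  4:144  5:154  6:58  7:11
  8:28  9:132
Giant step factor: 124^(-10) ≡ 84 (mod 167).
Scan 63·84^i mod 167 for i = 0, 1, …:
  i=0: 63   i=1: 115   i=2: 141   i=3: 154
Match at i=3, j=5: k = 3·10 + 5 = 35.

35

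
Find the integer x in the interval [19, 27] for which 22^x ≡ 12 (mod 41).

23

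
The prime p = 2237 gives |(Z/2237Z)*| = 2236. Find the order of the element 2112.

2236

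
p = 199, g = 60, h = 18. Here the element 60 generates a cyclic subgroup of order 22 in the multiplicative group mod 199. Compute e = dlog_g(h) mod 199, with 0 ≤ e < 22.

Successive powers of 60 modulo 199:
  60^0=1  60^1=60  60^2=18
So 60^2 ≡ 18 (mod 199), giving e = 2.

2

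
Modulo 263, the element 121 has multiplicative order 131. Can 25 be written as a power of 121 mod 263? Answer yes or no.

25 ∈ ⟨121⟩ iff 25^131 ≡ 1 (mod 263), since |⟨121⟩| = 131.
25^131 mod 263 = 1.
Since 1 = 1, 25 lies in the subgroup.

yes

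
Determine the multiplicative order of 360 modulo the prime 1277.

58

The order of 360 must divide p − 1 = 1276 = 2^2 · 11 · 29.
Divisors: 1, 2, 4, 11, 22, 29, 44, 58, 116, 319, 638, 1276.
Check each in increasing order: 360^1 ≡ 360;  360^2 ≡ 623;  360^4 ≡ 1198;  360^11 ≡ 287;  360^22 ≡ 641;  360^29 ≡ 1276;  360^44 ≡ 964;  360^58 ≡ 1.
Smallest exponent giving 1 is 58.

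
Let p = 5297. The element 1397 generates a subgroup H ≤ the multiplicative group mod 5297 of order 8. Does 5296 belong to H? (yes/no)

⟨1397⟩ has order 8; its elements mod 5297 are {1, 91, 1397, 2313, 2984, 3900, 5206, 5296}.
5296 is in this set.

yes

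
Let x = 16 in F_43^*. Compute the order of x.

The order of 16 must divide p − 1 = 42 = 2 · 3 · 7.
Divisors: 1, 2, 3, 6, 7, 14, 21, 42.
Check each in increasing order: 16^1 ≡ 16;  16^2 ≡ 41;  16^3 ≡ 11;  16^6 ≡ 35;  16^7 ≡ 1.
Smallest exponent giving 1 is 7.

7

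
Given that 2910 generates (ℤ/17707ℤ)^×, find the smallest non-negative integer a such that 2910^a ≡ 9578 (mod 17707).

10432

Baby-step giant-step with m = ceil(sqrt(17706)) = 134.
Baby table (2910^j mod 17707 for j=0..133):
  0:1  1:2910  2:4154  3:11966  4:9098  5:3215  6:6354  7:4032
  8:11086  9:15813  10:13044  11:11939  12:1356  13:15006  14:1998  15:6284
  16:12816  17:3618  18:10422  19:13636  20:17080  21:16958  22:16078  23:5086
  24:14915  25:2793  26:117  27:4037  28:7929  29:1169  30:2046  31:4308
  32:17431  33:11362  34:4451  35:8593  36:3346  37:15717  38:16996  39:2709
  40:3575  41:9241  42:12084  43:16045  44:15298  45:1782  46:15176  47:902
  48:4184  49:10731  50:9769  51:8055  52:13689  53:11947  54:6929  55:12824
  56:9191  57:8240  58:3122  59:1329  60:7264  61:13789  62:1928  63:15068
  64:5348  65:15934  66:11014  67:1070  68:14975  69:323  70:1459  71:13717
  72:4892  73:16999  74:11439  75:16037  76:9725  77:3964  78:7983  79:16653
  80:13878  81:13020  82:12927  83:7902  84:11134  85:13837  86:17659  87:1976
  88:13092  89:9963  90:5971  91:5043  92:13734  93:1241  94:16789  95:2377
  96:11340  97:11259  98:5740  99:5699  100:10338  101:17094  102:4577  103:3406
  104:13247  105:631  106:12389  107:538  108:7364  109:3770  110:10067  111:7592
  112:12091  113:1001  114:8962  115:14716  116:8034  117:5700  118:13248  119:3541
  120:16543  121:12504  122:16462  123:6985  124:16421  125:11624  126:5470  127:16814
  128:4299  129:8948  130:9390  131:2999  132:15246  133:9825
Giant step factor: 2910^(-134) ≡ 7539 (mod 17707).
Scan 9578·7539^i mod 17707 for i = 0, 1, …:
  i=0: 9578   i=1: 17103   i=2: 14850   i=3: 10496
  i=4: 14468   i=5: 16839   i=6: 7738   i=7: 9924
  i=8: 4961   i=9: 3795     …   i=76: 7045
  i=77: 8962
Match at i=77, j=114: a = 77·134 + 114 = 10432.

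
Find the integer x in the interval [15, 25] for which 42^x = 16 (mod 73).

Compute 42^15 mod 73 = 56, then multiply by 42 repeatedly:
  42^15=56  42^16=16
Found 16 at exponent 16.

16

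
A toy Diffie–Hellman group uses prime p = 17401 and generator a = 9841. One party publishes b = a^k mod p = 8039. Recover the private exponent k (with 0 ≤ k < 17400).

2902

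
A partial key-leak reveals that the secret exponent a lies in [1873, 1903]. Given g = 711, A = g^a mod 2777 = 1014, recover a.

Compute 711^1873 mod 2777 = 555, then multiply by 711 repeatedly:
  711^1873=555  711^1874=271  711^1875=1068  711^1876=1227  711^1877=419
  711^1878=770  711^1879=401  711^1880=1857  711^1881=1252  711^1882=1532
  711^1883=668  711^1884=81  711^1885=2051  711^1886=336  711^1887=74
  711^1888=2628  711^1889=2364  711^1890=719  711^1891=241  711^1892=1954
  711^1893=794  711^1894=803  711^1895=1648  711^1896=2611  711^1897=1385
  711^1898=1677  711^1899=1014
Found 1014 at exponent 1899.

1899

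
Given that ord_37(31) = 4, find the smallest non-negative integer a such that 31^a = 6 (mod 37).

3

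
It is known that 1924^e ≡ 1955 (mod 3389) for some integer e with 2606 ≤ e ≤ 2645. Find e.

2609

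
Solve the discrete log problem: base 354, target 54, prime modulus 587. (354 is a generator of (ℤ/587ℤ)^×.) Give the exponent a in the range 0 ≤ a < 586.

Baby-step giant-step with m = ceil(sqrt(586)) = 25.
Baby table (354^j mod 587 for j=0..24):
  0:1  1:354  2:285  3:513  4:219  5:42  6:193  7:230
  8:414  9:393  10:3  11:475  12:268  13:365  14:70  15:126
  16:579  17:103  18:68  19:5  20:9  21:251  22:217  23:508
  24:210
Giant step factor: 354^(-25) ≡ 132 (mod 587).
Scan 54·132^i mod 587 for i = 0, 1, …:
  i=0: 54   i=1: 84   i=2: 522   i=3: 225
  i=4: 350   i=5: 414
Match at i=5, j=8: a = 5·25 + 8 = 133.

133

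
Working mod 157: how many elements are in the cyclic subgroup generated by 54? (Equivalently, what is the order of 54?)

The order of 54 must divide p − 1 = 156 = 2^2 · 3 · 13.
Divisors: 1, 2, 3, 4, 6, 12, 13, 26, 39, 52, 78, 156.
Check each in increasing order: 54^1 ≡ 54;  54^2 ≡ 90;  54^3 ≡ 150;  54^4 ≡ 93;  54^6 ≡ 49;  54^12 ≡ 46;  54^13 ≡ 129;  54^26 ≡ 156;  54^39 ≡ 28;  54^52 ≡ 1.
Smallest exponent giving 1 is 52.

52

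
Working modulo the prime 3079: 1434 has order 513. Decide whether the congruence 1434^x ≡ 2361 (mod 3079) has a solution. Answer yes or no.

yes

2361 ∈ ⟨1434⟩ iff 2361^513 ≡ 1 (mod 3079), since |⟨1434⟩| = 513.
2361^513 mod 3079 = 1.
Since 1 = 1, 2361 lies in the subgroup.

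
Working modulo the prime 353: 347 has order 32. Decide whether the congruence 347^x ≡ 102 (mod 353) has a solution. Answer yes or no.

no

102 ∈ ⟨347⟩ iff 102^32 ≡ 1 (mod 353), since |⟨347⟩| = 32.
102^32 mod 353 = 256.
Since 256 ≠ 1, 102 does not lie in the subgroup.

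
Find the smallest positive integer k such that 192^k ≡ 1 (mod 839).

419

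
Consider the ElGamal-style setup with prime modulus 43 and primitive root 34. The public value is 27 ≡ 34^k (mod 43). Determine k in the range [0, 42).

33

Baby-step giant-step with m = ceil(sqrt(42)) = 7.
Baby table (34^j mod 43 for j=0..6):
  0:1  1:34  2:38  3:2  4:25  5:33  6:4
Giant step factor: 34^(-7) ≡ 37 (mod 43).
Scan 27·37^i mod 43 for i = 0, 1, …:
  i=0: 27   i=1: 10   i=2: 26   i=3: 16
  i=4: 33
Match at i=4, j=5: k = 4·7 + 5 = 33.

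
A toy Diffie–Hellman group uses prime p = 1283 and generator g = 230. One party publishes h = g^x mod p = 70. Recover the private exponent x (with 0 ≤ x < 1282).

1247

Baby-step giant-step with m = ceil(sqrt(1282)) = 36.
Baby table (230^j mod 1283 for j=0..35):
  0:1  1:230  2:297  3:311  4:965  5:1274  6:496  7:1176
  8:1050  9:296  10:81  11:668  12:963  13:814  14:1185  15:554
  16:403  17:314  18:372  19:882  20:146  21:222  22:1023  23:501
  24:1043  25:1252  26:568  27:1057  28:623  29:877  30:279  31:20
  32:751  33:808  34:1088  35:55
Giant step factor: 230^(-36) ≡ 335 (mod 1283).
Scan 70·335^i mod 1283 for i = 0, 1, …:
  i=0: 70   i=1: 356   i=2: 1224   i=3: 763
  i=4: 288   i=5: 255   i=6: 747   i=7: 60
  i=8: 855   i=9: 316     …   i=33: 913
  i=34: 501
Match at i=34, j=23: x = 34·36 + 23 = 1247.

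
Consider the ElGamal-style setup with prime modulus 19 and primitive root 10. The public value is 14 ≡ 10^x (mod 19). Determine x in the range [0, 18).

11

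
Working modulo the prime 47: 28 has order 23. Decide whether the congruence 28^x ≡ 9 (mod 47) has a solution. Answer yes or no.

yes

⟨28⟩ has order 23; its elements mod 47 are {1, 2, 3, 4, 6, 7, 8, 9, 12, 14, 16, 17, 18, 21, 24, 25, 27, 28, 32, 34, 36, 37, 42}.
9 is in this set.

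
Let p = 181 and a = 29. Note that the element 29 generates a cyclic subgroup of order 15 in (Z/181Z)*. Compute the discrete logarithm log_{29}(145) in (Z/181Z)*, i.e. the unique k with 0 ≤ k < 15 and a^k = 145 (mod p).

Successive powers of 29 modulo 181:
  29^0=1  29^1=29  29^2=117  29^3=135  29^4=114  29^5=48
  29^6=125  29^7=5  29^8=145
So 29^8 ≡ 145 (mod 181), giving k = 8.

8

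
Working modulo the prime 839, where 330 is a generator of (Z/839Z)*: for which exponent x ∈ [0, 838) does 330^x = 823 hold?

817

Baby-step giant-step with m = ceil(sqrt(838)) = 29.
Baby table (330^j mod 839 for j=0..28):
  0:1  1:330  2:669  3:113  4:374  5:87  6:184  7:312
  8:602  9:656  10:18  11:67  12:296  13:356  14:20  15:727
  16:795  17:582  18:768  19:62  20:324  21:367  22:294  23:535
  24:360  25:501  26:47  27:408  28:400
Giant step factor: 330^(-29) ≡ 524 (mod 839).
Scan 823·524^i mod 839 for i = 0, 1, …:
  i=0: 823   i=1: 6   i=2: 627   i=3: 499
  i=4: 547   i=5: 529   i=6: 326   i=7: 507
  i=8: 544   i=9: 635     …   i=27: 607
  i=28: 87
Match at i=28, j=5: x = 28·29 + 5 = 817.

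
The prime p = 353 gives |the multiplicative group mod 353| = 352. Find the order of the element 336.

88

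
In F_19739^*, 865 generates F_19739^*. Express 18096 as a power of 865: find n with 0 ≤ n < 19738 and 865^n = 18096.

12724

Baby-step giant-step with m = ceil(sqrt(19738)) = 141.
Baby table (865^j mod 19739 for j=0..140):
  0:1  1:865  2:17882  3:12293  4:13863  5:9922  6:15804  7:11072
  8:3865  9:7334  10:7691  11:672  12:8849  13:15392  14:9994  15:18867
  16:15541  17:706  18:18520  19:11471  20:13437  21:16473  22:17326  23:5089
  24:188  25:4708  26:6186  27:1621  28:696  29:9870  30:10302  31:8941
  32:16016  33:16801  34:4961  35:7902  36:5536  37:11802  38:3667  39:13715
  40:336  41:14294  42:7696  43:4997  44:19303  45:17640  46:353  47:9260
  48:15605  49:16588  50:18106  51:8663  52:12414  53:94  54:2354  55:3093
  56:10680  57:348  58:4935  59:5151  60:14340  61:8008  62:18270  63:12350
  64:3951  65:2768  66:5901  67:11703  68:16727  69:168  70:7147  71:3848
  72:12368  73:19521  74:8820  75:10046  76:4630  77:17672  78:8294  79:9053
  80:14201  81:6207  82:47  83:1177  84:11416  85:5340  86:174  87:12337
  88:12445  89:7170  90:4004  91:9135  92:6175  93:11845  94:1384  95:12820
  96:15721  97:18233  98:84  99:13443  100:1924  101:6184  102:19630  103:4410
  104:5023  105:2315  106:8836  107:4147  108:14396  109:16970  110:12973  111:9893
  112:10458  113:5708  114:2670  115:87  116:16038  117:16092  118:3585  119:2002
  120:14437  121:12957  122:15792  123:692  124:6410  125:17730  126:18986  127:42
  128:16591  129:962  130:3092  131:9815  132:2205  133:12381  134:11027  135:4418
  136:11943  137:7198  138:8485  139:16356  140:14816
Giant step factor: 865^(-141) ≡ 9358 (mod 19739).
Scan 18096·9358^i mod 19739 for i = 0, 1, …:
  i=0: 18096   i=1: 1487   i=2: 19090   i=3: 6270
  i=4: 10352   i=5: 14743   i=6: 9123   i=7: 1859
  i=8: 6463   i=9: 458     …   i=89: 4023
  i=90: 4961
Match at i=90, j=34: n = 90·141 + 34 = 12724.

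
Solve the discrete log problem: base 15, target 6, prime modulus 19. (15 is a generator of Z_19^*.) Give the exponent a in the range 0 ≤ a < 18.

Successive powers of 15 modulo 19:
  15^0=1  15^1=15  15^2=16  15^3=12  15^4=9  15^5=2
  15^6=11  15^7=13  15^8=5  15^9=18  15^10=4  15^11=3
  15^12=7  15^13=10  15^14=17  15^15=8  15^16=6
So 15^16 ≡ 6 (mod 19), giving a = 16.

16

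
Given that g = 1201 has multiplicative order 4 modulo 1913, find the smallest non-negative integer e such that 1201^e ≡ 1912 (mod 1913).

Successive powers of 1201 modulo 1913:
  1201^0=1  1201^1=1201  1201^2=1912
So 1201^2 ≡ 1912 (mod 1913), giving e = 2.

2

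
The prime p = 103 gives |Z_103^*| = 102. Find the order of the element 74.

The order of 74 must divide p − 1 = 102 = 2 · 3 · 17.
Divisors: 1, 2, 3, 6, 17, 34, 51, 102.
Check each in increasing order: 74^1 ≡ 74;  74^2 ≡ 17;  74^3 ≡ 22;  74^6 ≡ 72;  74^17 ≡ 47;  74^34 ≡ 46;  74^51 ≡ 102;  74^102 ≡ 1.
Smallest exponent giving 1 is 102.

102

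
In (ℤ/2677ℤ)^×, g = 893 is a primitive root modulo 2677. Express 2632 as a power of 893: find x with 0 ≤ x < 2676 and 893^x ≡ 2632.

369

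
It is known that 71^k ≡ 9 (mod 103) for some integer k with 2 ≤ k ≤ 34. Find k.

24

Compute 71^2 mod 103 = 97, then multiply by 71 repeatedly:
  71^2=97  71^3=89  71^4=36  71^5=84  71^6=93
  71^7=11  71^8=60  71^9=37  71^10=52  71^11=87
  71^12=100  71^13=96  71^14=18  71^15=42  71^16=98
  71^17=57  71^18=30  71^19=70  71^20=26  71^21=95
  71^22=50  71^23=48  71^24=9
Found 9 at exponent 24.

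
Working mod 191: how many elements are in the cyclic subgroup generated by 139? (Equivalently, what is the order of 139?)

38

The order of 139 must divide p − 1 = 190 = 2 · 5 · 19.
Divisors: 1, 2, 5, 10, 19, 38, 95, 190.
Check each in increasing order: 139^1 ≡ 139;  139^2 ≡ 30;  139^5 ≡ 186;  139^10 ≡ 25;  139^19 ≡ 190;  139^38 ≡ 1.
Smallest exponent giving 1 is 38.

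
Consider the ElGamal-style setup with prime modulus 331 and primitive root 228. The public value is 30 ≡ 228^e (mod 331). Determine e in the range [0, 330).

194

Baby-step giant-step with m = ceil(sqrt(330)) = 19.
Baby table (228^j mod 331 for j=0..18):
  0:1  1:228  2:17  3:235  4:289  5:23  6:279  7:60
  8:109  9:27  10:198  11:128  12:56  13:190  14:290  15:251
  16:296  17:295  18:67
Giant step factor: 228^(-19) ≡ 192 (mod 331).
Scan 30·192^i mod 331 for i = 0, 1, …:
  i=0: 30   i=1: 133   i=2: 49   i=3: 140
  i=4: 69   i=5: 8   i=6: 212   i=7: 322
  i=8: 258   i=9: 217   i=10: 289
Match at i=10, j=4: e = 10·19 + 4 = 194.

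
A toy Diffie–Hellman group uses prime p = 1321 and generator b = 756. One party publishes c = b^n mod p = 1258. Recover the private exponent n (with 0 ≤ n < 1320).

1313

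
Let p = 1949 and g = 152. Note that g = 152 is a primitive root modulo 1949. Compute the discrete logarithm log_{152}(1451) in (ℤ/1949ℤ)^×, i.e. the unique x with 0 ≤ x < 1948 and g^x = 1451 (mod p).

Baby-step giant-step with m = ceil(sqrt(1948)) = 45.
Baby table (152^j mod 1949 for j=0..44):
  0:1  1:152  2:1665  3:1659  4:747  5:502  6:293  7:1658
  8:595  9:786  10:583  11:911  12:93  13:493  14:874  15:316
  16:1256  17:1859  18:1912  19:223  20:763  21:985  22:1596  23:916
  24:853  25:1022  26:1373  27:153  28:1817  29:1375  30:457  31:1249
  32:795  33:2  34:304  35:1381  36:1369  37:1494  38:1004  39:586
  40:1367  41:1190  42:1572  43:1166  44:1822
Giant step factor: 152^(-45) ≡ 1708 (mod 1949).
Scan 1451·1708^i mod 1949 for i = 0, 1, …:
  i=0: 1451   i=1: 1129   i=2: 771   i=3: 1293
  i=4: 227   i=5: 1814   i=6: 1351   i=7: 1841
  i=8: 691   i=9: 1083     …   i=34: 21
  i=35: 786
Match at i=35, j=9: x = 35·45 + 9 = 1584.

1584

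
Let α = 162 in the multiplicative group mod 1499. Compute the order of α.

1498

The order of 162 must divide p − 1 = 1498 = 2 · 7 · 107.
Divisors: 1, 2, 7, 14, 107, 214, 749, 1498.
Check each in increasing order: 162^1 ≡ 162;  162^2 ≡ 761;  162^7 ≡ 171;  162^14 ≡ 760;  162^107 ≡ 577;  162^214 ≡ 151;  162^749 ≡ 1498;  162^1498 ≡ 1.
Smallest exponent giving 1 is 1498.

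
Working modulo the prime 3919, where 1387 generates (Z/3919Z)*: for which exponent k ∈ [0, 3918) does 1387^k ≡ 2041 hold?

Baby-step giant-step with m = ceil(sqrt(3918)) = 63.
Baby table (1387^j mod 3919 for j=0..62):
  0:1  1:1387  2:3459  3:777  4:3893  5:3128  6:203  7:3312
  8:676  9:971  10:2560  11:106  12:2019  13:2187  14:63  15:1163
  16:2372  17:1923  18:2281  19:1114  20:1032  21:949  22:3398  23:2388
  24:601  25:2759  26:1789  27:616  28:50  29:2727  30:514  31:3579
  32:2619  33:3559  34:2312  35:1002  36:2448  37:1522  38:2592  39:1381
  40:2975  41:3537  42:3150  43:3284  44:1030  45:2094  46:399  47:834
  48:653  49:422  50:1383  51:1830  52:2617  53:785  54:3232  55:3367
  56:2500  57:3104  58:2186  59:2595  60:1623  61:1595  62:1949
Giant step factor: 1387^(-63) ≡ 2716 (mod 3919).
Scan 2041·2716^i mod 3919 for i = 0, 1, …:
  i=0: 2041   i=1: 1890   i=2: 3269   i=3: 2069
  i=4: 3477   i=5: 2661   i=6: 640   i=7: 2123
  i=8: 1219   i=9: 3168     …   i=60: 273
  i=61: 777
Match at i=61, j=3: k = 61·63 + 3 = 3846.

3846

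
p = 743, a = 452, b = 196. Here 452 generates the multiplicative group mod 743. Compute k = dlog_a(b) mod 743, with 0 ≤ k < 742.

510

Baby-step giant-step with m = ceil(sqrt(742)) = 28.
Baby table (452^j mod 743 for j=0..27):
  0:1  1:452  2:722  3:167  4:441  5:208  6:398  7:90
  8:558  9:339  10:170  11:311  12:145  13:156  14:670  15:439
  16:47  17:440  18:499  19:419  20:666  21:117  22:131  23:515
  24:221  25:330  26:560  27:500
Giant step factor: 452^(-28) ≡ 238 (mod 743).
Scan 196·238^i mod 743 for i = 0, 1, …:
  i=0: 196   i=1: 582   i=2: 318   i=3: 641
  i=4: 243   i=5: 623   i=6: 417   i=7: 427
  i=8: 578   i=9: 109     …   i=17: 420
  i=18: 398
Match at i=18, j=6: k = 18·28 + 6 = 510.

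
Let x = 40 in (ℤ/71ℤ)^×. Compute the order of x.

35

The order of 40 must divide p − 1 = 70 = 2 · 5 · 7.
Divisors: 1, 2, 5, 7, 10, 14, 35, 70.
Check each in increasing order: 40^1 ≡ 40;  40^2 ≡ 38;  40^5 ≡ 37;  40^7 ≡ 57;  40^10 ≡ 20;  40^14 ≡ 54;  40^35 ≡ 1.
Smallest exponent giving 1 is 35.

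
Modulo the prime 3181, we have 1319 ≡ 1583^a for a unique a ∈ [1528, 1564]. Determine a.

Compute 1583^1528 mod 3181 = 2634, then multiply by 1583 repeatedly:
  1583^1528=2634  1583^1529=2512  1583^1530=246  1583^1531=1336  1583^1532=2704
  1583^1533=1987  1583^1534=2593  1583^1535=1229  1583^1536=1916  1583^1537=1535
  1583^1538=2802  1583^1539=1252  1583^1540=153  1583^1541=443  1583^1542=1449
  1583^1543=266  1583^1544=1186  1583^1545=648  1583^1546=1502  1583^1547=1459
  1583^1548=191  1583^1549=158  1583^1550=1996  1583^1551=935  1583^1552=940
  1583^1553=2493  1583^1554=1979  1583^1555=2653  1583^1556=779  1583^1557=2110
  1583^1558=80  1583^1559=2581  1583^1560=1319
Found 1319 at exponent 1560.

1560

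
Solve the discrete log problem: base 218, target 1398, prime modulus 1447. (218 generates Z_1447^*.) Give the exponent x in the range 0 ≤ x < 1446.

975

Baby-step giant-step with m = ceil(sqrt(1446)) = 39.
Baby table (218^j mod 1447 for j=0..38):
  0:1  1:218  2:1220  3:1159  4:884  5:261  6:465  7:80
  8:76  9:651  10:112  11:1264  12:622  13:1025  14:612  15:292
  16:1435  17:278  18:1277  19:562  20:968  21:1209  22:208  23:487
  24:535  25:870  26:103  27:749  28:1218  29:723  30:1338  31:837
  32:144  33:1005  34:593  35:491  36:1407  37:1409  38:398
Giant step factor: 218^(-39) ≡ 801 (mod 1447).
Scan 1398·801^i mod 1447 for i = 0, 1, …:
  i=0: 1398   i=1: 1267   i=2: 520   i=3: 1231
  i=4: 624   i=5: 609   i=6: 170   i=7: 152
  i=8: 204   i=9: 1340     …   i=24: 1391
  i=25: 1
Match at i=25, j=0: x = 25·39 + 0 = 975.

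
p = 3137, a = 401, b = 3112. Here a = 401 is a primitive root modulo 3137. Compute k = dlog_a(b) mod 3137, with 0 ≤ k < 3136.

Baby-step giant-step with m = ceil(sqrt(3136)) = 56.
Baby table (401^j mod 3137 for j=0..55):
  0:1  1:401  2:814  3:166  4:689  5:233  6:2460  7:1442
  8:1034  9:550  10:960  11:2246  12:327  13:2510  14:2670  15:953
  16:2576  17:903  18:1348  19:984  20:2459  21:1041  22:220  23:384
  24:271  25:2013  26:1004  27:1068  28:1636  29:403  30:1616  31:1794
  32:1021  33:1611  34:2926  35:88  36:781  37:2618  38:2060  39:1029
  40:1682  41:27  42:1416  43:19  44:1345  45:2918  46:17  47:543
  48:1290  49:2822  50:2302  51:824  52:1039  53:2555  54:1893  55:3076
Giant step factor: 401^(-56) ≡ 578 (mod 3137).
Scan 3112·578^i mod 3137 for i = 0, 1, …:
  i=0: 3112   i=1: 1235   i=2: 1731   i=3: 2952
  i=4: 2865   i=5: 2771   i=6: 1768   i=7: 2379
  i=8: 1056   i=9: 1790     …   i=21: 1470
  i=22: 2670
Match at i=22, j=14: k = 22·56 + 14 = 1246.

1246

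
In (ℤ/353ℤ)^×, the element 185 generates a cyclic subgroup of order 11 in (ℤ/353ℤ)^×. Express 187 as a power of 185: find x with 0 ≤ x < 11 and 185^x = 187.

Successive powers of 185 modulo 353:
  185^0=1  185^1=185  185^2=337  185^3=217  185^4=256  185^5=58
  185^6=140  185^7=131  185^8=231  185^9=22  185^10=187
So 185^10 ≡ 187 (mod 353), giving x = 10.

10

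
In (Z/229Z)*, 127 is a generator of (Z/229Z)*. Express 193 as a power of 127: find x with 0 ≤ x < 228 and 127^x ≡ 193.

Baby-step giant-step with m = ceil(sqrt(228)) = 16.
Baby table (127^j mod 229 for j=0..15):
  0:1  1:127  2:99  3:207  4:183  5:112  6:26  7:96
  8:55  9:115  10:178  11:164  12:218  13:206  14:56  15:13
Giant step factor: 127^(-16) ≡ 167 (mod 229).
Scan 193·167^i mod 229 for i = 0, 1, …:
  i=0: 193   i=1: 171   i=2: 161   i=3: 94
  i=4: 126   i=5: 203   i=6: 9   i=7: 129
  i=8: 17   i=9: 91   i=10: 83   i=11: 121
  i=12: 55
Match at i=12, j=8: x = 12·16 + 8 = 200.

200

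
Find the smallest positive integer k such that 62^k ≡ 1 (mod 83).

82

The order of 62 must divide p − 1 = 82 = 2 · 41.
Divisors: 1, 2, 41, 82.
Check each in increasing order: 62^1 ≡ 62;  62^2 ≡ 26;  62^41 ≡ 82;  62^82 ≡ 1.
Smallest exponent giving 1 is 82.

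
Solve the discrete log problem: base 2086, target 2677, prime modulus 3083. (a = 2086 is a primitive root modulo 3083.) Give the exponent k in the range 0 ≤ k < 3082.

2674

Baby-step giant-step with m = ceil(sqrt(3082)) = 56.
Baby table (2086^j mod 3083 for j=0..55):
  0:1  1:2086  2:1283  3:294  4:2850  5:1076  6:112  7:2407
  8:1878  9:2098  10:1651  11:275  12:212  13:1363  14:692  15:668
  16:3015  17:3053  18:2163  19:1589  20:429  21:824  22:1633  23:2806
  24:1782  25:2237  26:1803  27:2881  28:999  29:2889  30:2272  31:821
  32:1541  33:2040  34:900  35:2936  36:1658  37:2545  38:3027  39:338
  40:2144  41:2034  42:716  43:1404  44:2977  45:860  46:2737  47:2749
  48:34  49:15  50:460  51:747  52:1327  53:2671  54:725  55:1680
Giant step factor: 2086^(-56) ≡ 1346 (mod 3083).
Scan 2677·1346^i mod 3083 for i = 0, 1, …:
  i=0: 2677   i=1: 2298   i=2: 859   i=3: 89
  i=4: 2640   i=5: 1824   i=6: 1036   i=7: 940
  i=8: 1210   i=9: 836     …   i=46: 225
  i=47: 716
Match at i=47, j=42: k = 47·56 + 42 = 2674.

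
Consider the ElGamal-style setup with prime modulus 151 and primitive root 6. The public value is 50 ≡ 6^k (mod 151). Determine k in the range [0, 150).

Baby-step giant-step with m = ceil(sqrt(150)) = 13.
Baby table (6^j mod 151 for j=0..12):
  0:1  1:6  2:36  3:65  4:88  5:75  6:148  7:133
  8:43  9:107  10:38  11:77  12:9
Giant step factor: 6^(-13) ≡ 14 (mod 151).
Scan 50·14^i mod 151 for i = 0, 1, …:
  i=0: 50   i=1: 96   i=2: 136   i=3: 92
  i=4: 80   i=5: 63   i=6: 127   i=7: 117
  i=8: 128   i=9: 131   i=10: 22   i=11: 6
Match at i=11, j=1: k = 11·13 + 1 = 144.

144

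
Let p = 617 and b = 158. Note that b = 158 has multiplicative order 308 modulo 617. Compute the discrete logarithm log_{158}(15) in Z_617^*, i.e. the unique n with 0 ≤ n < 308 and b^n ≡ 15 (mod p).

Baby-step giant-step with m = ceil(sqrt(308)) = 18.
Baby table (158^j mod 617 for j=0..17):
  0:1  1:158  2:284  3:448  4:446  5:130  6:179  7:517
  8:242  9:599  10:241  11:441  12:574  13:610  14:128  15:480
  16:566  17:580
Giant step factor: 158^(-18) ≡ 219 (mod 617).
Scan 15·219^i mod 617 for i = 0, 1, …:
  i=0: 15   i=1: 200   i=2: 610
Match at i=2, j=13: n = 2·18 + 13 = 49.

49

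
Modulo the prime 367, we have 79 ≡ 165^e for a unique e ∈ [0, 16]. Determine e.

Compute 165^0 mod 367 = 1, then multiply by 165 repeatedly:
  165^0=1  165^1=165  165^2=67  165^3=45  165^4=85
  165^5=79
Found 79 at exponent 5.

5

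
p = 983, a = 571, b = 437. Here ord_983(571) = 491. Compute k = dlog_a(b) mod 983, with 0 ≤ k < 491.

385

Baby-step giant-step with m = ceil(sqrt(491)) = 23.
Baby table (571^j mod 983 for j=0..22):
  0:1  1:571  2:668  3:24  4:925  5:304  6:576  7:574
  8:415  9:62  10:14  11:130  12:505  13:336  14:171  15:324
  16:200  17:172  18:895  19:868  20:196  21:837  22:189
Giant step factor: 571^(-23) ≡ 587 (mod 983).
Scan 437·587^i mod 983 for i = 0, 1, …:
  i=0: 437   i=1: 939   i=2: 713   i=3: 756
  i=4: 439   i=5: 147   i=6: 768   i=7: 602
  i=8: 477   i=9: 827     …   i=15: 79
  i=16: 172
Match at i=16, j=17: k = 16·23 + 17 = 385.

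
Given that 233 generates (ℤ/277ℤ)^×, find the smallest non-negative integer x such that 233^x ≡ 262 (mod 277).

Baby-step giant-step with m = ceil(sqrt(276)) = 17.
Baby table (233^j mod 277 for j=0..16):
  0:1  1:233  2:274  3:132  4:9  5:158  6:250  7:80
  8:81  9:37  10:34  11:166  12:175  13:56  14:29  15:109
  16:190
Giant step factor: 233^(-17) ≡ 72 (mod 277).
Scan 262·72^i mod 277 for i = 0, 1, …:
  i=0: 262   i=1: 28   i=2: 77   i=3: 4
  i=4: 11   i=5: 238   i=6: 239   i=7: 34
Match at i=7, j=10: x = 7·17 + 10 = 129.

129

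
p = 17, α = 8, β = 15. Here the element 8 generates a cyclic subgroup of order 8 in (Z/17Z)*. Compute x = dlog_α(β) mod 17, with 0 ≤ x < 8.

7

Successive powers of 8 modulo 17:
  8^0=1  8^1=8  8^2=13  8^3=2  8^4=16  8^5=9
  8^6=4  8^7=15
So 8^7 ≡ 15 (mod 17), giving x = 7.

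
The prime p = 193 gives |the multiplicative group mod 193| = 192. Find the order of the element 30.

192

The order of 30 must divide p − 1 = 192 = 2^6 · 3.
Divisors: 1, 2, 3, 4, 6, 8, 12, 16, 24, 32, 48, 64, 96, 192.
Check each in increasing order: 30^1 ≡ 30;  30^2 ≡ 128;  30^3 ≡ 173;  30^4 ≡ 172;  30^6 ≡ 14;  30^8 ≡ 55;  30^12 ≡ 3;  30^16 ≡ 130;  30^24 ≡ 9;  30^32 ≡ 109;  30^48 ≡ 81;  30^64 ≡ 108;  30^96 ≡ 192;  30^192 ≡ 1.
Smallest exponent giving 1 is 192.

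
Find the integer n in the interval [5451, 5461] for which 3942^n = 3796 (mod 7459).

5453

Compute 3942^5451 mod 7459 = 5832, then multiply by 3942 repeatedly:
  3942^5451=5832  3942^5452=1106  3942^5453=3796
Found 3796 at exponent 5453.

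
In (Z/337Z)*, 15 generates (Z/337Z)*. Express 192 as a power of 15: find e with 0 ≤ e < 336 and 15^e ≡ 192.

286

Baby-step giant-step with m = ceil(sqrt(336)) = 19.
Baby table (15^j mod 337 for j=0..18):
  0:1  1:15  2:225  3:5  4:75  5:114  6:25  7:38
  8:233  9:125  10:190  11:154  12:288  13:276  14:96  15:92
  16:32  17:143  18:123
Giant step factor: 15^(-19) ≡ 99 (mod 337).
Scan 192·99^i mod 337 for i = 0, 1, …:
  i=0: 192   i=1: 136   i=2: 321   i=3: 101
  i=4: 226   i=5: 132   i=6: 262   i=7: 326
  i=8: 259   i=9: 29     …   i=14: 41
  i=15: 15
Match at i=15, j=1: e = 15·19 + 1 = 286.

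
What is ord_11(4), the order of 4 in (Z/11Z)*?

5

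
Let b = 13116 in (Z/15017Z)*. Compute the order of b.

15016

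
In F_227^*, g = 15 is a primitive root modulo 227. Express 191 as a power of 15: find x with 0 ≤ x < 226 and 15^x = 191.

75

Baby-step giant-step with m = ceil(sqrt(226)) = 16.
Baby table (15^j mod 227 for j=0..15):
  0:1  1:15  2:225  3:197  4:4  5:60  6:219  7:107
  8:16  9:13  10:195  11:201  12:64  13:52  14:99  15:123
Giant step factor: 15^(-16) ≡ 47 (mod 227).
Scan 191·47^i mod 227 for i = 0, 1, …:
  i=0: 191   i=1: 124   i=2: 153   i=3: 154
  i=4: 201
Match at i=4, j=11: x = 4·16 + 11 = 75.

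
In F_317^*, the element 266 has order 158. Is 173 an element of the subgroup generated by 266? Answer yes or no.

yes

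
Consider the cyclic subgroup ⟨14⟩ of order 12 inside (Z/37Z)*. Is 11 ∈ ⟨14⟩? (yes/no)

⟨14⟩ has order 12; its elements mod 37 are {1, 6, 8, 10, 11, 14, 23, 26, 27, 29, 31, 36}.
11 is in this set.

yes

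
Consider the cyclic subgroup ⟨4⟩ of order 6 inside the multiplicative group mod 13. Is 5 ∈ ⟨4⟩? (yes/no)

no

⟨4⟩ has order 6; its elements mod 13 are {1, 3, 4, 9, 10, 12}.
5 is not in this set.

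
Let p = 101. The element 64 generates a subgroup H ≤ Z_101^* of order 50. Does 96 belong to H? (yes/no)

yes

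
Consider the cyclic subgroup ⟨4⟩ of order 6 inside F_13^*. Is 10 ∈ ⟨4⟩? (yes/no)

yes

⟨4⟩ has order 6; its elements mod 13 are {1, 3, 4, 9, 10, 12}.
10 is in this set.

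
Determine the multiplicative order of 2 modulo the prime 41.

20

The order of 2 must divide p − 1 = 40 = 2^3 · 5.
Divisors: 1, 2, 4, 5, 8, 10, 20, 40.
Check each in increasing order: 2^1 ≡ 2;  2^2 ≡ 4;  2^4 ≡ 16;  2^5 ≡ 32;  2^8 ≡ 10;  2^10 ≡ 40;  2^20 ≡ 1.
Smallest exponent giving 1 is 20.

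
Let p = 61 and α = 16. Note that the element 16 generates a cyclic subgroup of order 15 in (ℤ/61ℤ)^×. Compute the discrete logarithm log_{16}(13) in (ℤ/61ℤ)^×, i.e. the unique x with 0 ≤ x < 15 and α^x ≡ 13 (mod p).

Successive powers of 16 modulo 61:
  16^0=1  16^1=16  16^2=12  16^3=9  16^4=22  16^5=47
  16^6=20  16^7=15  16^8=57  16^9=58  16^10=13
So 16^10 ≡ 13 (mod 61), giving x = 10.

10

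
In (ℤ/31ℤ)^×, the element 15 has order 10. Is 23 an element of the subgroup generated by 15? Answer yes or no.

yes

⟨15⟩ has order 10; its elements mod 31 are {1, 2, 4, 8, 15, 16, 23, 27, 29, 30}.
23 is in this set.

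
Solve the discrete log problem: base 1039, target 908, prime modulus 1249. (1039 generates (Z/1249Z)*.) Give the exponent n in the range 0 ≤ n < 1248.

1209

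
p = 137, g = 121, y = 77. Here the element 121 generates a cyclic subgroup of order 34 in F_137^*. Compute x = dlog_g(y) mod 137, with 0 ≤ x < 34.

Successive powers of 121 modulo 137:
  121^0=1  121^1=121  121^2=119  121^3=14  121^4=50  121^5=22
  121^6=59  121^7=15  121^8=34  121^9=4  121^10=73  121^11=65
  121^12=56  121^13=63  121^14=88  121^15=99  121^16=60  121^17=136
  121^18=16  121^19=18  121^20=123  121^21=87  121^22=115  121^23=78
  121^24=122  121^25=103  121^26=133  121^27=64  121^28=72  121^29=81
  121^30=74  121^31=49  121^32=38  121^33=77
So 121^33 ≡ 77 (mod 137), giving x = 33.

33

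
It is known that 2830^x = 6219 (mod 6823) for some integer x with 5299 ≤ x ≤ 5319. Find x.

5309

Compute 2830^5299 mod 6823 = 1854, then multiply by 2830 repeatedly:
  2830^5299=1854  2830^5300=6756  2830^5301=1434  2830^5302=5358  2830^5303=2434
  2830^5304=3813  2830^5305=3627  2830^5306=2618  2830^5307=5985  2830^5308=2864
  2830^5309=6219
Found 6219 at exponent 5309.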